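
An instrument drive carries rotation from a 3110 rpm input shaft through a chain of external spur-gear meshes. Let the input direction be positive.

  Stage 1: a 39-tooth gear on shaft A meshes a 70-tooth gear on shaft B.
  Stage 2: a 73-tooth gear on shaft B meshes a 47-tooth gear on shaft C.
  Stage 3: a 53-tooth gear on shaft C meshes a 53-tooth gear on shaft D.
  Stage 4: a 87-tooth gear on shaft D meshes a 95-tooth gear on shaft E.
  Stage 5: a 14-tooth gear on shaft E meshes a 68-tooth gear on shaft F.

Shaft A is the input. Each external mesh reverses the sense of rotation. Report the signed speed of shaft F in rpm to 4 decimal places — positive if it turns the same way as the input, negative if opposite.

Stage 1 [39T→70T]: ω = 3110.0000×39/70 = 1732.7143 rpm, dir flips to −; running = −1732.7143
Stage 2 [73T→47T]: ω = 1732.7143×73/47 = 2691.2371 rpm, dir flips to +; running = +2691.2371
Stage 3 [53T→53T]: ω = 2691.2371×53/53 = 2691.2371 rpm, dir flips to −; running = −2691.2371
Stage 4 [87T→95T]: ω = 2691.2371×87/95 = 2464.6066 rpm, dir flips to +; running = +2464.6066
Stage 5 [14T→68T]: ω = 2464.6066×14/68 = 507.4190 rpm, dir flips to −; running = −507.4190

-507.4190 rpm (opposite to input, |ω| = 507.4190 rpm)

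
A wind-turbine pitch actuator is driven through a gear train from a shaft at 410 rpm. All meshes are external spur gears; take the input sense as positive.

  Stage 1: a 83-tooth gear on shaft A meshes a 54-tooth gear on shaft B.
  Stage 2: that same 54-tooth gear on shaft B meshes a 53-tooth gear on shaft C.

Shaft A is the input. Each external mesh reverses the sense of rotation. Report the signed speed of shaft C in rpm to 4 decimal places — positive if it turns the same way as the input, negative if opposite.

Stage 1 [83T→54T]: ω = 410.0000×83/54 = 630.1852 rpm, dir flips to −; running = −630.1852
Stage 2 [54T→53T]: ω = 630.1852×54/53 = 642.0755 rpm, dir flips to +; running = +642.0755

+642.0755 rpm (same as input, |ω| = 642.0755 rpm)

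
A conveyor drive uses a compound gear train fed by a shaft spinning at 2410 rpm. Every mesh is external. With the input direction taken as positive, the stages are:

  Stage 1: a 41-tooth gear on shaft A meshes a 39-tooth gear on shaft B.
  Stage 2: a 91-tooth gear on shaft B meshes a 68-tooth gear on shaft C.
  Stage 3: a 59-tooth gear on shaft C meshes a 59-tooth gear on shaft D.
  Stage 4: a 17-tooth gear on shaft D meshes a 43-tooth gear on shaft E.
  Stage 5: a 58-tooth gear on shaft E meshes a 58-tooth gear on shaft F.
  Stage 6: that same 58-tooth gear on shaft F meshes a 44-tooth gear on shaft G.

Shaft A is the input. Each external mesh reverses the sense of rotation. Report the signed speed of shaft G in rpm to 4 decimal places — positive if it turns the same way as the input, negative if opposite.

Stage 1 [41T→39T]: ω = 2410.0000×41/39 = 2533.5897 rpm, dir flips to −; running = −2533.5897
Stage 2 [91T→68T]: ω = 2533.5897×91/68 = 3390.5392 rpm, dir flips to +; running = +3390.5392
Stage 3 [59T→59T]: ω = 3390.5392×59/59 = 3390.5392 rpm, dir flips to −; running = −3390.5392
Stage 4 [17T→43T]: ω = 3390.5392×17/43 = 1340.4457 rpm, dir flips to +; running = +1340.4457
Stage 5 [58T→58T]: ω = 1340.4457×58/58 = 1340.4457 rpm, dir flips to −; running = −1340.4457
Stage 6 [58T→44T]: ω = 1340.4457×58/44 = 1766.9512 rpm, dir flips to +; running = +1766.9512

+1766.9512 rpm (same as input, |ω| = 1766.9512 rpm)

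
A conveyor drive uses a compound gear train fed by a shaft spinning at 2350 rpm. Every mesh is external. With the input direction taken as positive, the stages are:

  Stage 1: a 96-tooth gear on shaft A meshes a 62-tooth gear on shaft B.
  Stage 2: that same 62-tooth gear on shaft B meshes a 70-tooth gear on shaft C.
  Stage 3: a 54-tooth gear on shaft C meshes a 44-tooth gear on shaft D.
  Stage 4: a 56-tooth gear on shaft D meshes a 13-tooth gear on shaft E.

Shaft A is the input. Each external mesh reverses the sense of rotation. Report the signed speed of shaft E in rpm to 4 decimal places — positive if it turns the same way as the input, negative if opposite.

Stage 1 [96T→62T]: ω = 2350.0000×96/62 = 3638.7097 rpm, dir flips to −; running = −3638.7097
Stage 2 [62T→70T]: ω = 3638.7097×62/70 = 3222.8571 rpm, dir flips to +; running = +3222.8571
Stage 3 [54T→44T]: ω = 3222.8571×54/44 = 3955.3247 rpm, dir flips to −; running = −3955.3247
Stage 4 [56T→13T]: ω = 3955.3247×56/13 = 17038.3217 rpm, dir flips to +; running = +17038.3217

+17038.3217 rpm (same as input, |ω| = 17038.3217 rpm)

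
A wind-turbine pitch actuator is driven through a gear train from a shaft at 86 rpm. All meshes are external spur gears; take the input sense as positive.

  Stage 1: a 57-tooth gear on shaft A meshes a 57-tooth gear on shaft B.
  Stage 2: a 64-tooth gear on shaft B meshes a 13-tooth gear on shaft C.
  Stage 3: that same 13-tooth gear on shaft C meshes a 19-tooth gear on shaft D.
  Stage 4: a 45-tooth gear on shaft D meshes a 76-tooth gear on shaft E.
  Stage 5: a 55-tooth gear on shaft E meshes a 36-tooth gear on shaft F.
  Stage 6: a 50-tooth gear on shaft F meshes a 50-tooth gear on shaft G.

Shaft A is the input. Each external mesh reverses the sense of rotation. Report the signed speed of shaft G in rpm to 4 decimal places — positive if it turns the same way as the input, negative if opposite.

Stage 1 [57T→57T]: ω = 86.0000×57/57 = 86.0000 rpm, dir flips to −; running = −86.0000
Stage 2 [64T→13T]: ω = 86.0000×64/13 = 423.3846 rpm, dir flips to +; running = +423.3846
Stage 3 [13T→19T]: ω = 423.3846×13/19 = 289.6842 rpm, dir flips to −; running = −289.6842
Stage 4 [45T→76T]: ω = 289.6842×45/76 = 171.5235 rpm, dir flips to +; running = +171.5235
Stage 5 [55T→36T]: ω = 171.5235×55/36 = 262.0499 rpm, dir flips to −; running = −262.0499
Stage 6 [50T→50T]: ω = 262.0499×50/50 = 262.0499 rpm, dir flips to +; running = +262.0499

+262.0499 rpm (same as input, |ω| = 262.0499 rpm)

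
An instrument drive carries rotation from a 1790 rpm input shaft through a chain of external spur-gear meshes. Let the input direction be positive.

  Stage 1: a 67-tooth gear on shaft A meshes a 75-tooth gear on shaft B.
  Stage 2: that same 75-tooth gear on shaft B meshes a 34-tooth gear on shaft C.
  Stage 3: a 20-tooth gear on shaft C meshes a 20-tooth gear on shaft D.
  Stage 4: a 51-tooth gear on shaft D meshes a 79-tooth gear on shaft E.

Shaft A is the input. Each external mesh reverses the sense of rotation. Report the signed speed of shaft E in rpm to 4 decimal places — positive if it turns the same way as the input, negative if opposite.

+2277.1519 rpm (same as input, |ω| = 2277.1519 rpm)

Stage 1 [67T→75T]: ω = 1790.0000×67/75 = 1599.0667 rpm, dir flips to −; running = −1599.0667
Stage 2 [75T→34T]: ω = 1599.0667×75/34 = 3527.3529 rpm, dir flips to +; running = +3527.3529
Stage 3 [20T→20T]: ω = 3527.3529×20/20 = 3527.3529 rpm, dir flips to −; running = −3527.3529
Stage 4 [51T→79T]: ω = 3527.3529×51/79 = 2277.1519 rpm, dir flips to +; running = +2277.1519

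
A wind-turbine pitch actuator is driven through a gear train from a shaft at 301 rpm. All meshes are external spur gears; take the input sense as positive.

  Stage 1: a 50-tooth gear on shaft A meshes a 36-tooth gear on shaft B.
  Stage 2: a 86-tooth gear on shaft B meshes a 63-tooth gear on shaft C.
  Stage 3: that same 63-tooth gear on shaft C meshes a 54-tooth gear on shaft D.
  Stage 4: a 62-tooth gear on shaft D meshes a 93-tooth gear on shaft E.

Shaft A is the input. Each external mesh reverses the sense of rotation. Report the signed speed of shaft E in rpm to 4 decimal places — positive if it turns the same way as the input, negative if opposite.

+443.8615 rpm (same as input, |ω| = 443.8615 rpm)

Stage 1 [50T→36T]: ω = 301.0000×50/36 = 418.0556 rpm, dir flips to −; running = −418.0556
Stage 2 [86T→63T]: ω = 418.0556×86/63 = 570.6790 rpm, dir flips to +; running = +570.6790
Stage 3 [63T→54T]: ω = 570.6790×63/54 = 665.7922 rpm, dir flips to −; running = −665.7922
Stage 4 [62T→93T]: ω = 665.7922×62/93 = 443.8615 rpm, dir flips to +; running = +443.8615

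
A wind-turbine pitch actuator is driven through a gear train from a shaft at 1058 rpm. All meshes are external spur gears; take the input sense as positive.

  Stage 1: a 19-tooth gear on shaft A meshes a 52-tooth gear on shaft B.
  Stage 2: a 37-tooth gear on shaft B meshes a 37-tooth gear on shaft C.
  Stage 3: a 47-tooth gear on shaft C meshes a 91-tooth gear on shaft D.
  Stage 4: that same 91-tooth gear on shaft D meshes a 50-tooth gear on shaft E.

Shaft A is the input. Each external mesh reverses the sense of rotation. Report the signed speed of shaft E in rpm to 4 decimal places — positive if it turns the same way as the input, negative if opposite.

Stage 1 [19T→52T]: ω = 1058.0000×19/52 = 386.5769 rpm, dir flips to −; running = −386.5769
Stage 2 [37T→37T]: ω = 386.5769×37/37 = 386.5769 rpm, dir flips to +; running = +386.5769
Stage 3 [47T→91T]: ω = 386.5769×47/91 = 199.6606 rpm, dir flips to −; running = −199.6606
Stage 4 [91T→50T]: ω = 199.6606×91/50 = 363.3823 rpm, dir flips to +; running = +363.3823

+363.3823 rpm (same as input, |ω| = 363.3823 rpm)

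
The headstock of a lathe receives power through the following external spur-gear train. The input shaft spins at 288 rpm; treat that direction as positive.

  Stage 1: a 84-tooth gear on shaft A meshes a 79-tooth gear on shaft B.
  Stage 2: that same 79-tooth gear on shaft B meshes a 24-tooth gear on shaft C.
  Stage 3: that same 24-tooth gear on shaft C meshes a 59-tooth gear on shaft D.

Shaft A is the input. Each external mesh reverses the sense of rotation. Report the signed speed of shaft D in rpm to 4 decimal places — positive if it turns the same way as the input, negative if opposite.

-410.0339 rpm (opposite to input, |ω| = 410.0339 rpm)

Stage 1 [84T→79T]: ω = 288.0000×84/79 = 306.2278 rpm, dir flips to −; running = −306.2278
Stage 2 [79T→24T]: ω = 306.2278×79/24 = 1008.0000 rpm, dir flips to +; running = +1008.0000
Stage 3 [24T→59T]: ω = 1008.0000×24/59 = 410.0339 rpm, dir flips to −; running = −410.0339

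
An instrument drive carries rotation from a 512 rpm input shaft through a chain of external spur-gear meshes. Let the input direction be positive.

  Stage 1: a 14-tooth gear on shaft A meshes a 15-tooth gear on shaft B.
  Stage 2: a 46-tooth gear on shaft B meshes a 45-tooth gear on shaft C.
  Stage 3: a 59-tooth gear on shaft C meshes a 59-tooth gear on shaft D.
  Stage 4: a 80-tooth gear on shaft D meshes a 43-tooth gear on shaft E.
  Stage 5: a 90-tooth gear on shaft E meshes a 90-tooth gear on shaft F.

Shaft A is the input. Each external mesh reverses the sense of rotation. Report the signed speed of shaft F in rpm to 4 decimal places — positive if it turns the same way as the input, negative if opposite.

-908.8110 rpm (opposite to input, |ω| = 908.8110 rpm)

Stage 1 [14T→15T]: ω = 512.0000×14/15 = 477.8667 rpm, dir flips to −; running = −477.8667
Stage 2 [46T→45T]: ω = 477.8667×46/45 = 488.4859 rpm, dir flips to +; running = +488.4859
Stage 3 [59T→59T]: ω = 488.4859×59/59 = 488.4859 rpm, dir flips to −; running = −488.4859
Stage 4 [80T→43T]: ω = 488.4859×80/43 = 908.8110 rpm, dir flips to +; running = +908.8110
Stage 5 [90T→90T]: ω = 908.8110×90/90 = 908.8110 rpm, dir flips to −; running = −908.8110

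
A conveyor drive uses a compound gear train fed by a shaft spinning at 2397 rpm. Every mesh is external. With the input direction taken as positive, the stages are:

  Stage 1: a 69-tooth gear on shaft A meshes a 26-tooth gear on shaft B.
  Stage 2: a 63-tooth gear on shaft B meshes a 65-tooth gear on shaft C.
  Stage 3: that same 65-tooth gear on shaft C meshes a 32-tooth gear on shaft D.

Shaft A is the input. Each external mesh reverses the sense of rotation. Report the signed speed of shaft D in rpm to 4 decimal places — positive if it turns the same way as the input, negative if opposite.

Stage 1 [69T→26T]: ω = 2397.0000×69/26 = 6361.2692 rpm, dir flips to −; running = −6361.2692
Stage 2 [63T→65T]: ω = 6361.2692×63/65 = 6165.5379 rpm, dir flips to +; running = +6165.5379
Stage 3 [65T→32T]: ω = 6165.5379×65/32 = 12523.7488 rpm, dir flips to −; running = −12523.7488

-12523.7488 rpm (opposite to input, |ω| = 12523.7488 rpm)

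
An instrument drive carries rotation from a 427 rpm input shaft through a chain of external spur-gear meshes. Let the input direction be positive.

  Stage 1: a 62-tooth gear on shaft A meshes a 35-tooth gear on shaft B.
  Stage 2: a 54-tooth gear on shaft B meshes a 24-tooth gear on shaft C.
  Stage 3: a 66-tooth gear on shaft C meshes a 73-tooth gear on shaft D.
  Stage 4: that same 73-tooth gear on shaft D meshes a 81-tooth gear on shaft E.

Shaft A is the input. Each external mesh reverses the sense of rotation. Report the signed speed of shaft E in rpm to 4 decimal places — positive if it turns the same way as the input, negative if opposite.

+1386.7333 rpm (same as input, |ω| = 1386.7333 rpm)

Stage 1 [62T→35T]: ω = 427.0000×62/35 = 756.4000 rpm, dir flips to −; running = −756.4000
Stage 2 [54T→24T]: ω = 756.4000×54/24 = 1701.9000 rpm, dir flips to +; running = +1701.9000
Stage 3 [66T→73T]: ω = 1701.9000×66/73 = 1538.7041 rpm, dir flips to −; running = −1538.7041
Stage 4 [73T→81T]: ω = 1538.7041×73/81 = 1386.7333 rpm, dir flips to +; running = +1386.7333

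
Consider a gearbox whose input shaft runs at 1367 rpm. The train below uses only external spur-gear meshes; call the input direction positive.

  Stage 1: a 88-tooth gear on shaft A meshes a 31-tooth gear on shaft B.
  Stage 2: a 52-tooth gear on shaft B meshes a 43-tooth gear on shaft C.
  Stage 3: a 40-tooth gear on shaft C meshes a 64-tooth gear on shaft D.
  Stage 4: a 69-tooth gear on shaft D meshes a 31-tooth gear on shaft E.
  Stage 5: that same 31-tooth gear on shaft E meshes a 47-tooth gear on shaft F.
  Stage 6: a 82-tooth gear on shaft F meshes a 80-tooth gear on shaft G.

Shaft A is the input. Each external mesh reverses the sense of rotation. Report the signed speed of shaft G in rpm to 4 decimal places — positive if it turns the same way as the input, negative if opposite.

Stage 1 [88T→31T]: ω = 1367.0000×88/31 = 3880.5161 rpm, dir flips to −; running = −3880.5161
Stage 2 [52T→43T]: ω = 3880.5161×52/43 = 4692.7172 rpm, dir flips to +; running = +4692.7172
Stage 3 [40T→64T]: ω = 4692.7172×40/64 = 2932.9482 rpm, dir flips to −; running = −2932.9482
Stage 4 [69T→31T]: ω = 2932.9482×69/31 = 6528.1751 rpm, dir flips to +; running = +6528.1751
Stage 5 [31T→47T]: ω = 6528.1751×31/47 = 4305.8176 rpm, dir flips to −; running = −4305.8176
Stage 6 [82T→80T]: ω = 4305.8176×82/80 = 4413.4631 rpm, dir flips to +; running = +4413.4631

+4413.4631 rpm (same as input, |ω| = 4413.4631 rpm)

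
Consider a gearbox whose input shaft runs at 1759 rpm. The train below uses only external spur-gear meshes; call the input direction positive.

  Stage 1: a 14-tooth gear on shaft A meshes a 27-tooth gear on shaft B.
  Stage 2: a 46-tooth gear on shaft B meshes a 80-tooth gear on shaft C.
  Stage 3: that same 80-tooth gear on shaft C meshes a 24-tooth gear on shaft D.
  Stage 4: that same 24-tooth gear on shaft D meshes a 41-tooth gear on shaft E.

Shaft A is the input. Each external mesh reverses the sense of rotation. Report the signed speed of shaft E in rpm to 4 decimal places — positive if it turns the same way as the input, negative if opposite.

Stage 1 [14T→27T]: ω = 1759.0000×14/27 = 912.0741 rpm, dir flips to −; running = −912.0741
Stage 2 [46T→80T]: ω = 912.0741×46/80 = 524.4426 rpm, dir flips to +; running = +524.4426
Stage 3 [80T→24T]: ω = 524.4426×80/24 = 1748.1420 rpm, dir flips to −; running = −1748.1420
Stage 4 [24T→41T]: ω = 1748.1420×24/41 = 1023.3026 rpm, dir flips to +; running = +1023.3026

+1023.3026 rpm (same as input, |ω| = 1023.3026 rpm)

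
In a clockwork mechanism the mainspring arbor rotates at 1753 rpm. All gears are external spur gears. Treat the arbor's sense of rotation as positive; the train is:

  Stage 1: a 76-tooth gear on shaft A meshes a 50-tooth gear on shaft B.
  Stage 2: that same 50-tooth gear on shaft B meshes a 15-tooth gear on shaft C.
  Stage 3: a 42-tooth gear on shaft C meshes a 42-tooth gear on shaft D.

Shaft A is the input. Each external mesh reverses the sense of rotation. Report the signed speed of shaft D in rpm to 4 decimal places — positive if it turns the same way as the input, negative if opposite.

Stage 1 [76T→50T]: ω = 1753.0000×76/50 = 2664.5600 rpm, dir flips to −; running = −2664.5600
Stage 2 [50T→15T]: ω = 2664.5600×50/15 = 8881.8667 rpm, dir flips to +; running = +8881.8667
Stage 3 [42T→42T]: ω = 8881.8667×42/42 = 8881.8667 rpm, dir flips to −; running = −8881.8667

-8881.8667 rpm (opposite to input, |ω| = 8881.8667 rpm)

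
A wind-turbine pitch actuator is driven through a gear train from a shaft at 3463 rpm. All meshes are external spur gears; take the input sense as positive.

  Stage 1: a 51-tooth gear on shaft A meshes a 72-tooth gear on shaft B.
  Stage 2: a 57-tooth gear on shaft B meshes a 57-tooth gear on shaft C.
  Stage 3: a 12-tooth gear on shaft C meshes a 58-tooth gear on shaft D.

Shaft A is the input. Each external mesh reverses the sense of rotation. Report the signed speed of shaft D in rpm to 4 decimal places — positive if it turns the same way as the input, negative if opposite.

Stage 1 [51T→72T]: ω = 3463.0000×51/72 = 2452.9583 rpm, dir flips to −; running = −2452.9583
Stage 2 [57T→57T]: ω = 2452.9583×57/57 = 2452.9583 rpm, dir flips to +; running = +2452.9583
Stage 3 [12T→58T]: ω = 2452.9583×12/58 = 507.5086 rpm, dir flips to −; running = −507.5086

-507.5086 rpm (opposite to input, |ω| = 507.5086 rpm)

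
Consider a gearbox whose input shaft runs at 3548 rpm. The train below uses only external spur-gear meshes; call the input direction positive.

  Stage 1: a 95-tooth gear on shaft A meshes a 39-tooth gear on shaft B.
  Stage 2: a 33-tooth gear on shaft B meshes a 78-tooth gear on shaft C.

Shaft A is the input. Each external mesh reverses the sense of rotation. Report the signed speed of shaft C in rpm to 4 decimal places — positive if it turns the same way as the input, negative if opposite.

+3656.4694 rpm (same as input, |ω| = 3656.4694 rpm)

Stage 1 [95T→39T]: ω = 3548.0000×95/39 = 8642.5641 rpm, dir flips to −; running = −8642.5641
Stage 2 [33T→78T]: ω = 8642.5641×33/78 = 3656.4694 rpm, dir flips to +; running = +3656.4694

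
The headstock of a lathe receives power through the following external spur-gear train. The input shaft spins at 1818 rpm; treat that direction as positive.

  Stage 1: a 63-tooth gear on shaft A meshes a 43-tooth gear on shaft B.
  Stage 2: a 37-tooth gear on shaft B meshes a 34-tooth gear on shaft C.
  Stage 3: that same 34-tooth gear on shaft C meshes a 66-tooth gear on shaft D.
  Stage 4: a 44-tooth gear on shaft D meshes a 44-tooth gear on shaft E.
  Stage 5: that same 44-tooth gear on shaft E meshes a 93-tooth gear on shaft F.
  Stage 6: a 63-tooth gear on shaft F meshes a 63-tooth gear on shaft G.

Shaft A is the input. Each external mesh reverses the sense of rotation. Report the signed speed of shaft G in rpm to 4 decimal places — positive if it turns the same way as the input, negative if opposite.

Stage 1 [63T→43T]: ω = 1818.0000×63/43 = 2663.5814 rpm, dir flips to −; running = −2663.5814
Stage 2 [37T→34T]: ω = 2663.5814×37/34 = 2898.6033 rpm, dir flips to +; running = +2898.6033
Stage 3 [34T→66T]: ω = 2898.6033×34/66 = 1493.2199 rpm, dir flips to −; running = −1493.2199
Stage 4 [44T→44T]: ω = 1493.2199×44/44 = 1493.2199 rpm, dir flips to +; running = +1493.2199
Stage 5 [44T→93T]: ω = 1493.2199×44/93 = 706.4696 rpm, dir flips to −; running = −706.4696
Stage 6 [63T→63T]: ω = 706.4696×63/63 = 706.4696 rpm, dir flips to +; running = +706.4696

+706.4696 rpm (same as input, |ω| = 706.4696 rpm)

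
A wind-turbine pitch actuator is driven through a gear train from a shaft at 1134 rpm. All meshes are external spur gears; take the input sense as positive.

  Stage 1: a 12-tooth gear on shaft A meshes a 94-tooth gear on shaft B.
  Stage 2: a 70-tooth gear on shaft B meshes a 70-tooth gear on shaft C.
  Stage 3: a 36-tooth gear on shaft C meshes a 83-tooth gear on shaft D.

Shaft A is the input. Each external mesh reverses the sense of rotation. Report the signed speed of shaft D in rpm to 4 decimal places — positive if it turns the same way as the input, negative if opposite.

-62.7901 rpm (opposite to input, |ω| = 62.7901 rpm)

Stage 1 [12T→94T]: ω = 1134.0000×12/94 = 144.7660 rpm, dir flips to −; running = −144.7660
Stage 2 [70T→70T]: ω = 144.7660×70/70 = 144.7660 rpm, dir flips to +; running = +144.7660
Stage 3 [36T→83T]: ω = 144.7660×36/83 = 62.7901 rpm, dir flips to −; running = −62.7901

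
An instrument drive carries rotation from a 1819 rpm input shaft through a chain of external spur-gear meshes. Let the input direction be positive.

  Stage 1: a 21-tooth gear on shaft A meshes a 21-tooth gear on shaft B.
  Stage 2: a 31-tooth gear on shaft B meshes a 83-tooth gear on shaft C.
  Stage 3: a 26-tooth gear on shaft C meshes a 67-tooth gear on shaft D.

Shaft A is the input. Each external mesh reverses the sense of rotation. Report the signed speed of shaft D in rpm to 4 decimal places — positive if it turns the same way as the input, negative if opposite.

-263.6422 rpm (opposite to input, |ω| = 263.6422 rpm)

Stage 1 [21T→21T]: ω = 1819.0000×21/21 = 1819.0000 rpm, dir flips to −; running = −1819.0000
Stage 2 [31T→83T]: ω = 1819.0000×31/83 = 679.3855 rpm, dir flips to +; running = +679.3855
Stage 3 [26T→67T]: ω = 679.3855×26/67 = 263.6422 rpm, dir flips to −; running = −263.6422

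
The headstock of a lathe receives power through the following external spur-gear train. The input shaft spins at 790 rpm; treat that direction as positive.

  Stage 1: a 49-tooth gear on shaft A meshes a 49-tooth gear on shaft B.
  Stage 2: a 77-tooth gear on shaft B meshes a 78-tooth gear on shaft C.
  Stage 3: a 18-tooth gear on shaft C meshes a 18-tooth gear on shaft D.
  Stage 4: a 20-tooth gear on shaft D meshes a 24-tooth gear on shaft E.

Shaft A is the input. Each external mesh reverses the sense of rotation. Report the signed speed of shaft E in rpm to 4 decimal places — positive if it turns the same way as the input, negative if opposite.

+649.8932 rpm (same as input, |ω| = 649.8932 rpm)

Stage 1 [49T→49T]: ω = 790.0000×49/49 = 790.0000 rpm, dir flips to −; running = −790.0000
Stage 2 [77T→78T]: ω = 790.0000×77/78 = 779.8718 rpm, dir flips to +; running = +779.8718
Stage 3 [18T→18T]: ω = 779.8718×18/18 = 779.8718 rpm, dir flips to −; running = −779.8718
Stage 4 [20T→24T]: ω = 779.8718×20/24 = 649.8932 rpm, dir flips to +; running = +649.8932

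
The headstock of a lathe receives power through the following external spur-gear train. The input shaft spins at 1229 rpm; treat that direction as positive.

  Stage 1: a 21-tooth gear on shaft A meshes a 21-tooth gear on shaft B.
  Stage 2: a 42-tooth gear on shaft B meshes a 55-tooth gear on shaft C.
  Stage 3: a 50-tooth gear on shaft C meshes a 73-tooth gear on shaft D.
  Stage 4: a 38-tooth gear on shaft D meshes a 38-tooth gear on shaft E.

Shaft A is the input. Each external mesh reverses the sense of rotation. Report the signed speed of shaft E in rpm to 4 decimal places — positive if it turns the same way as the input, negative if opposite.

Stage 1 [21T→21T]: ω = 1229.0000×21/21 = 1229.0000 rpm, dir flips to −; running = −1229.0000
Stage 2 [42T→55T]: ω = 1229.0000×42/55 = 938.5091 rpm, dir flips to +; running = +938.5091
Stage 3 [50T→73T]: ω = 938.5091×50/73 = 642.8144 rpm, dir flips to −; running = −642.8144
Stage 4 [38T→38T]: ω = 642.8144×38/38 = 642.8144 rpm, dir flips to +; running = +642.8144

+642.8144 rpm (same as input, |ω| = 642.8144 rpm)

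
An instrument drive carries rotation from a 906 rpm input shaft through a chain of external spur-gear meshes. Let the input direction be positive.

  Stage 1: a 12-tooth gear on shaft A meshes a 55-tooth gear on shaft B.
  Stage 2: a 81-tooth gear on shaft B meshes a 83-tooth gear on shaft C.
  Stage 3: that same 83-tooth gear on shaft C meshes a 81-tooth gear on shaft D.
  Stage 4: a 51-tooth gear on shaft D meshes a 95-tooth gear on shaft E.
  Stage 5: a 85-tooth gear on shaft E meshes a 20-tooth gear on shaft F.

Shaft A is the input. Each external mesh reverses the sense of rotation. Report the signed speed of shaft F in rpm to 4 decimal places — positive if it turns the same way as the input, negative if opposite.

-451.0059 rpm (opposite to input, |ω| = 451.0059 rpm)

Stage 1 [12T→55T]: ω = 906.0000×12/55 = 197.6727 rpm, dir flips to −; running = −197.6727
Stage 2 [81T→83T]: ω = 197.6727×81/83 = 192.9095 rpm, dir flips to +; running = +192.9095
Stage 3 [83T→81T]: ω = 192.9095×83/81 = 197.6727 rpm, dir flips to −; running = −197.6727
Stage 4 [51T→95T]: ω = 197.6727×51/95 = 106.1190 rpm, dir flips to +; running = +106.1190
Stage 5 [85T→20T]: ω = 106.1190×85/20 = 451.0059 rpm, dir flips to −; running = −451.0059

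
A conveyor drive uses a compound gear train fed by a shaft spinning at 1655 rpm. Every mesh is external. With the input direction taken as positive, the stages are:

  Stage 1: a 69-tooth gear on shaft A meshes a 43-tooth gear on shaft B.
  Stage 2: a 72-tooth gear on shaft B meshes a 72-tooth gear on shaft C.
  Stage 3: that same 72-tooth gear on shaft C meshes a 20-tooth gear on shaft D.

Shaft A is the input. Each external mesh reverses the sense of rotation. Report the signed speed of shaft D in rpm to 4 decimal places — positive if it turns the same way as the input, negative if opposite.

-9560.5116 rpm (opposite to input, |ω| = 9560.5116 rpm)

Stage 1 [69T→43T]: ω = 1655.0000×69/43 = 2655.6977 rpm, dir flips to −; running = −2655.6977
Stage 2 [72T→72T]: ω = 2655.6977×72/72 = 2655.6977 rpm, dir flips to +; running = +2655.6977
Stage 3 [72T→20T]: ω = 2655.6977×72/20 = 9560.5116 rpm, dir flips to −; running = −9560.5116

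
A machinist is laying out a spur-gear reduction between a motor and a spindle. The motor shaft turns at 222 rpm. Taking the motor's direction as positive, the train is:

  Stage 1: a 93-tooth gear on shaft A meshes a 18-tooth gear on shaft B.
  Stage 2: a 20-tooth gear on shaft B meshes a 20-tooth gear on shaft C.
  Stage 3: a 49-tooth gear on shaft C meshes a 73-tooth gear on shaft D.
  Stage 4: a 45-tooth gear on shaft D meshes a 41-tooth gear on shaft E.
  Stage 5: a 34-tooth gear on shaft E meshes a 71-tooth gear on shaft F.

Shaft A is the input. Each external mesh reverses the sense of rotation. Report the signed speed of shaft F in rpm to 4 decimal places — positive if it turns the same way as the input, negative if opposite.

Stage 1 [93T→18T]: ω = 222.0000×93/18 = 1147.0000 rpm, dir flips to −; running = −1147.0000
Stage 2 [20T→20T]: ω = 1147.0000×20/20 = 1147.0000 rpm, dir flips to +; running = +1147.0000
Stage 3 [49T→73T]: ω = 1147.0000×49/73 = 769.9041 rpm, dir flips to −; running = −769.9041
Stage 4 [45T→41T]: ω = 769.9041×45/41 = 845.0167 rpm, dir flips to +; running = +845.0167
Stage 5 [34T→71T]: ω = 845.0167×34/71 = 404.6559 rpm, dir flips to −; running = −404.6559

-404.6559 rpm (opposite to input, |ω| = 404.6559 rpm)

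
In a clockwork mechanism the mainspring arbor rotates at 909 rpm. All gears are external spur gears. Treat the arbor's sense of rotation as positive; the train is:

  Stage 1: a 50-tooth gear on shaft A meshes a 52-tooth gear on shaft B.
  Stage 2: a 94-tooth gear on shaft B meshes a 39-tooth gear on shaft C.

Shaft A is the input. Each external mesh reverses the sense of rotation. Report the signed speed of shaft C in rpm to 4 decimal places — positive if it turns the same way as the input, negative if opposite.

+2106.6568 rpm (same as input, |ω| = 2106.6568 rpm)

Stage 1 [50T→52T]: ω = 909.0000×50/52 = 874.0385 rpm, dir flips to −; running = −874.0385
Stage 2 [94T→39T]: ω = 874.0385×94/39 = 2106.6568 rpm, dir flips to +; running = +2106.6568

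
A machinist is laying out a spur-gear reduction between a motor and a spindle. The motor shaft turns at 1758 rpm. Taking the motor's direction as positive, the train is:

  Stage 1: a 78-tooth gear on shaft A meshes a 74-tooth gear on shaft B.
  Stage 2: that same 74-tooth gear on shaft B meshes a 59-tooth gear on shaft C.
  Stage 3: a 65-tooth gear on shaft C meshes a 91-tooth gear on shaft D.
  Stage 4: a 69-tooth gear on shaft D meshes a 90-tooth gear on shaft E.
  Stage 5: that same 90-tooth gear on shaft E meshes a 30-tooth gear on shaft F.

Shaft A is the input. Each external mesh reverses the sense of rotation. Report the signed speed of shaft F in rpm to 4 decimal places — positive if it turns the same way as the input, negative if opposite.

Stage 1 [78T→74T]: ω = 1758.0000×78/74 = 1853.0270 rpm, dir flips to −; running = −1853.0270
Stage 2 [74T→59T]: ω = 1853.0270×74/59 = 2324.1356 rpm, dir flips to +; running = +2324.1356
Stage 3 [65T→91T]: ω = 2324.1356×65/91 = 1660.0969 rpm, dir flips to −; running = −1660.0969
Stage 4 [69T→90T]: ω = 1660.0969×69/90 = 1272.7409 rpm, dir flips to +; running = +1272.7409
Stage 5 [90T→30T]: ω = 1272.7409×90/30 = 3818.2228 rpm, dir flips to −; running = −3818.2228

-3818.2228 rpm (opposite to input, |ω| = 3818.2228 rpm)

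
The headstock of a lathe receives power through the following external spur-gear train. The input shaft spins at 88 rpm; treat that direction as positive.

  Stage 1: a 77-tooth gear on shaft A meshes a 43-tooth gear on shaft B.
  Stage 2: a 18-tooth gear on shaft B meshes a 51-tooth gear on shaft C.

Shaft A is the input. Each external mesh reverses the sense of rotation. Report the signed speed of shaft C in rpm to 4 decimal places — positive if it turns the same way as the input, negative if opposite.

+55.6170 rpm (same as input, |ω| = 55.6170 rpm)

Stage 1 [77T→43T]: ω = 88.0000×77/43 = 157.5814 rpm, dir flips to −; running = −157.5814
Stage 2 [18T→51T]: ω = 157.5814×18/51 = 55.6170 rpm, dir flips to +; running = +55.6170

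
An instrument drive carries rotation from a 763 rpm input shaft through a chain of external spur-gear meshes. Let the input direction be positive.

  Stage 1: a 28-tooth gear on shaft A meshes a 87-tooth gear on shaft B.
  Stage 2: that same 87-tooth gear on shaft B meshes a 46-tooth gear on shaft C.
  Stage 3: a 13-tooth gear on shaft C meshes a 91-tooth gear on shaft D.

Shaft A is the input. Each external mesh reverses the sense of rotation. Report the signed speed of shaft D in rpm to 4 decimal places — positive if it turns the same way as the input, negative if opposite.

-66.3478 rpm (opposite to input, |ω| = 66.3478 rpm)

Stage 1 [28T→87T]: ω = 763.0000×28/87 = 245.5632 rpm, dir flips to −; running = −245.5632
Stage 2 [87T→46T]: ω = 245.5632×87/46 = 464.4348 rpm, dir flips to +; running = +464.4348
Stage 3 [13T→91T]: ω = 464.4348×13/91 = 66.3478 rpm, dir flips to −; running = −66.3478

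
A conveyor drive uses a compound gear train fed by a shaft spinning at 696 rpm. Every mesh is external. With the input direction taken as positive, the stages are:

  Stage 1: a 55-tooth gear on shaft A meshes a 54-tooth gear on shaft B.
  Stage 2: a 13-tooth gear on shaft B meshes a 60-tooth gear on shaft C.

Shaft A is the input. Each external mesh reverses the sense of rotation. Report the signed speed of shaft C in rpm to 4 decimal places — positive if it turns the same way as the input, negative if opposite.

Stage 1 [55T→54T]: ω = 696.0000×55/54 = 708.8889 rpm, dir flips to −; running = −708.8889
Stage 2 [13T→60T]: ω = 708.8889×13/60 = 153.5926 rpm, dir flips to +; running = +153.5926

+153.5926 rpm (same as input, |ω| = 153.5926 rpm)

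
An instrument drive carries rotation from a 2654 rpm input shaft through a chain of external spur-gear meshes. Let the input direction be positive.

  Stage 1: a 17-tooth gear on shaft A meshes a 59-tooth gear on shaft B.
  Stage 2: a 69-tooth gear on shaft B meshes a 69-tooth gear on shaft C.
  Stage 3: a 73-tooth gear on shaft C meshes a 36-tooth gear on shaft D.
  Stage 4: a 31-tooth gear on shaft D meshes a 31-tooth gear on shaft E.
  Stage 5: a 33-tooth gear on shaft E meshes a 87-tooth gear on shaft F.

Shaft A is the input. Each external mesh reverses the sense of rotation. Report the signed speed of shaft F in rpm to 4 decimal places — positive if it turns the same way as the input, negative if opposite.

Stage 1 [17T→59T]: ω = 2654.0000×17/59 = 764.7119 rpm, dir flips to −; running = −764.7119
Stage 2 [69T→69T]: ω = 764.7119×69/69 = 764.7119 rpm, dir flips to +; running = +764.7119
Stage 3 [73T→36T]: ω = 764.7119×73/36 = 1550.6657 rpm, dir flips to −; running = −1550.6657
Stage 4 [31T→31T]: ω = 1550.6657×31/31 = 1550.6657 rpm, dir flips to +; running = +1550.6657
Stage 5 [33T→87T]: ω = 1550.6657×33/87 = 588.1836 rpm, dir flips to −; running = −588.1836

-588.1836 rpm (opposite to input, |ω| = 588.1836 rpm)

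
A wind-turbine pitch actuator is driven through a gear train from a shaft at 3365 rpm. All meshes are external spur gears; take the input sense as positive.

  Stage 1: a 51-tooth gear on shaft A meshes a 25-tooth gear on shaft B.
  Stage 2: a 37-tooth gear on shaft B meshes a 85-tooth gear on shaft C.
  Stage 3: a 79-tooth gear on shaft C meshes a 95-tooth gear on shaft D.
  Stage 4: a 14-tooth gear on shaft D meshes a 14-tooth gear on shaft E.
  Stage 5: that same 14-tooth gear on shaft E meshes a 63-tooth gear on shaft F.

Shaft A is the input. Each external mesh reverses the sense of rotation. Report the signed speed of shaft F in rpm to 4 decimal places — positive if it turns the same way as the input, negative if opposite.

Stage 1 [51T→25T]: ω = 3365.0000×51/25 = 6864.6000 rpm, dir flips to −; running = −6864.6000
Stage 2 [37T→85T]: ω = 6864.6000×37/85 = 2988.1200 rpm, dir flips to +; running = +2988.1200
Stage 3 [79T→95T]: ω = 2988.1200×79/95 = 2484.8577 rpm, dir flips to −; running = −2484.8577
Stage 4 [14T→14T]: ω = 2484.8577×14/14 = 2484.8577 rpm, dir flips to +; running = +2484.8577
Stage 5 [14T→63T]: ω = 2484.8577×14/63 = 552.1906 rpm, dir flips to −; running = −552.1906

-552.1906 rpm (opposite to input, |ω| = 552.1906 rpm)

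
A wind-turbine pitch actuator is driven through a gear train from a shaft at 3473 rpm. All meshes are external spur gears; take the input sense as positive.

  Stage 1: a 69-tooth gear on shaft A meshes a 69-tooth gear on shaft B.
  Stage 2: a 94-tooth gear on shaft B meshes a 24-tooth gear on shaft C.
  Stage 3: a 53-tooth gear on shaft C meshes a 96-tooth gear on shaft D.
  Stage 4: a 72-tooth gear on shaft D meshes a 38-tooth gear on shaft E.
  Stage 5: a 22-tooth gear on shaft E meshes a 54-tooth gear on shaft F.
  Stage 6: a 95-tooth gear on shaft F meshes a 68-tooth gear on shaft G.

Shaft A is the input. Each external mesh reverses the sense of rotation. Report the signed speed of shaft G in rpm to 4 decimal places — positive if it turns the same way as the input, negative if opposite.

+8098.7603 rpm (same as input, |ω| = 8098.7603 rpm)

Stage 1 [69T→69T]: ω = 3473.0000×69/69 = 3473.0000 rpm, dir flips to −; running = −3473.0000
Stage 2 [94T→24T]: ω = 3473.0000×94/24 = 13602.5833 rpm, dir flips to +; running = +13602.5833
Stage 3 [53T→96T]: ω = 13602.5833×53/96 = 7509.7595 rpm, dir flips to −; running = −7509.7595
Stage 4 [72T→38T]: ω = 7509.7595×72/38 = 14229.0181 rpm, dir flips to +; running = +14229.0181
Stage 5 [22T→54T]: ω = 14229.0181×22/54 = 5797.0074 rpm, dir flips to −; running = −5797.0074
Stage 6 [95T→68T]: ω = 5797.0074×95/68 = 8098.7603 rpm, dir flips to +; running = +8098.7603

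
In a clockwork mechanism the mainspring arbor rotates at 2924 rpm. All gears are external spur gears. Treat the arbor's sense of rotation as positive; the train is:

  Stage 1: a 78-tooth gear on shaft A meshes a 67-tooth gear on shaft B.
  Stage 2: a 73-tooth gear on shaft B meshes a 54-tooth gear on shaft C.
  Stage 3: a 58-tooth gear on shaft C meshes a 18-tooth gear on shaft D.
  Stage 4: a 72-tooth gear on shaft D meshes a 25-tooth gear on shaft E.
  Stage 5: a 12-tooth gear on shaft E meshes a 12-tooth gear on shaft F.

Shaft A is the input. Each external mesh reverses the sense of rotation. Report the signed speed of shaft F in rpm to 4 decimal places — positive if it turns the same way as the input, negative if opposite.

Stage 1 [78T→67T]: ω = 2924.0000×78/67 = 3404.0597 rpm, dir flips to −; running = −3404.0597
Stage 2 [73T→54T]: ω = 3404.0597×73/54 = 4601.7844 rpm, dir flips to +; running = +4601.7844
Stage 3 [58T→18T]: ω = 4601.7844×58/18 = 14827.9720 rpm, dir flips to −; running = −14827.9720
Stage 4 [72T→25T]: ω = 14827.9720×72/25 = 42704.5593 rpm, dir flips to +; running = +42704.5593
Stage 5 [12T→12T]: ω = 42704.5593×12/12 = 42704.5593 rpm, dir flips to −; running = −42704.5593

-42704.5593 rpm (opposite to input, |ω| = 42704.5593 rpm)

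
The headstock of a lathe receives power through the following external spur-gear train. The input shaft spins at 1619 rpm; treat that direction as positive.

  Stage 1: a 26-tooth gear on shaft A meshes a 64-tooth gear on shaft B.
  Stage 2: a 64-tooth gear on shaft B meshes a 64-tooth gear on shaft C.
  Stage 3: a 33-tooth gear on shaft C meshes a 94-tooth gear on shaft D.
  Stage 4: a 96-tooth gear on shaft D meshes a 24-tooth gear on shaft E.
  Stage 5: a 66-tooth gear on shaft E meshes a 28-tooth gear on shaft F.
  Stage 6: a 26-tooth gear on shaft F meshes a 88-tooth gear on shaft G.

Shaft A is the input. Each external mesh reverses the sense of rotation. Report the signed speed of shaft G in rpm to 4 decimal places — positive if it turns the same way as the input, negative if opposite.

+643.2249 rpm (same as input, |ω| = 643.2249 rpm)

Stage 1 [26T→64T]: ω = 1619.0000×26/64 = 657.7188 rpm, dir flips to −; running = −657.7188
Stage 2 [64T→64T]: ω = 657.7188×64/64 = 657.7188 rpm, dir flips to +; running = +657.7188
Stage 3 [33T→94T]: ω = 657.7188×33/94 = 230.9013 rpm, dir flips to −; running = −230.9013
Stage 4 [96T→24T]: ω = 230.9013×96/24 = 923.6051 rpm, dir flips to +; running = +923.6051
Stage 5 [66T→28T]: ω = 923.6051×66/28 = 2177.0691 rpm, dir flips to −; running = −2177.0691
Stage 6 [26T→88T]: ω = 2177.0691×26/88 = 643.2249 rpm, dir flips to +; running = +643.2249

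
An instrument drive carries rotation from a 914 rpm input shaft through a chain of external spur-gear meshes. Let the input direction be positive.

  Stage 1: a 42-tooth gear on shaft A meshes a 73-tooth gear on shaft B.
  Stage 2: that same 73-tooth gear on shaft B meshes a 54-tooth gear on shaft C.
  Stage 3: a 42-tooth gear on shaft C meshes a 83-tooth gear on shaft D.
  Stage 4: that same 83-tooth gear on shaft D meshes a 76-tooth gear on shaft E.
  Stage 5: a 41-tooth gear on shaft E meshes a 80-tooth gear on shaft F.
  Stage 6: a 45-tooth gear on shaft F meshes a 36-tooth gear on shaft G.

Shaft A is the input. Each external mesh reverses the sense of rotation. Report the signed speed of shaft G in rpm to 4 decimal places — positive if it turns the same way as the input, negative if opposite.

+251.6757 rpm (same as input, |ω| = 251.6757 rpm)

Stage 1 [42T→73T]: ω = 914.0000×42/73 = 525.8630 rpm, dir flips to −; running = −525.8630
Stage 2 [73T→54T]: ω = 525.8630×73/54 = 710.8889 rpm, dir flips to +; running = +710.8889
Stage 3 [42T→83T]: ω = 710.8889×42/83 = 359.7269 rpm, dir flips to −; running = −359.7269
Stage 4 [83T→76T]: ω = 359.7269×83/76 = 392.8596 rpm, dir flips to +; running = +392.8596
Stage 5 [41T→80T]: ω = 392.8596×41/80 = 201.3406 rpm, dir flips to −; running = −201.3406
Stage 6 [45T→36T]: ω = 201.3406×45/36 = 251.6757 rpm, dir flips to +; running = +251.6757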